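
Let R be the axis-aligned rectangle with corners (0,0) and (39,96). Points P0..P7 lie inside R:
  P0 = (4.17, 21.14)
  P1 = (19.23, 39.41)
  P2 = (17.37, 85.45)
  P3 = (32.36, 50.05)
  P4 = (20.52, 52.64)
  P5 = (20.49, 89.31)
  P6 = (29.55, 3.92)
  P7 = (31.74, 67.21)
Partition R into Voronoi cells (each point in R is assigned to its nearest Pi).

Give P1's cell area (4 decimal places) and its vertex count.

1. box [0,39]×[0,96]: [(0, 0) (39, 0) (39, 96) (0, 96)]
2. ⊥bis P1·P0 via (11.7,30.275): [(0, 39.9193) (39, 7.7716) (39, 96) (0, 96)]  |A|=2814.0277
3. ⊥bis P1·P2 via (18.3,62.43): [(0, 61.6907) (0, 39.9193) (39, 7.7716) (39, 63.2663)]  |A|=1506.6884
4. ⊥bis P1·P3 via (25.795,44.73): [(11.6688, 62.1621) (0, 61.6907) (0, 39.9193) (39, 7.7716) (39, 28.4347)]  |A|=1030.6938
5. ⊥bis P1·P4 via (19.875,46.025): [(25.1635, 45.5093) (0, 47.9629) (0, 39.9193) (39, 7.7716) (39, 28.4347)]  |A|=757.6356
6. ⊥bis P1·P5 via (19.86,64.36): [(25.1635, 45.5093) (0, 47.9629) (0, 39.9193) (39, 7.7716) (39, 28.4347)]  |A|=757.6356
7. ⊥bis P1·P6 via (24.39,21.665): [(25.1635, 45.5093) (0, 47.9629) (0, 39.9193) (22.7306, 21.1825) (39, 25.9134) (39, 28.4347)]  |A|=610.0571
8. ⊥bis P1·P7 via (25.485,53.31): [(25.1635, 45.5093) (0, 47.9629) (0, 39.9193) (22.7306, 21.1825) (39, 25.9134) (39, 28.4347)]  |A|=610.0571
9. canonical 6-gon: [(25.1635, 45.5093) (0, 47.9629) (0, 39.9193) (22.7306, 21.1825) (39, 25.9134) (39, 28.4347)]
10. shoelace: 610.0571

Area of P1's cell: 610.0571 (6 vertices)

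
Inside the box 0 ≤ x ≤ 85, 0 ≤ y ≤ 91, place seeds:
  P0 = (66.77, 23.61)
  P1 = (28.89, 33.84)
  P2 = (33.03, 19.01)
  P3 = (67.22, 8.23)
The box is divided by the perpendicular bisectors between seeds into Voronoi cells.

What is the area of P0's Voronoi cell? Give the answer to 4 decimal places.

Area of P0's cell: 2240.0859

1. box [0,85]×[0,91]: [(0, 0) (85, 0) (85, 91) (0, 91)]
2. ⊥bis P0·P1 via (47.83,28.725): [(40.0724, 0) (85, 0) (85, 91) (64.6482, 91)]  |A|=2970.2115
3. ⊥bis P0·P2 via (49.9,21.31): [(48.5338, 31.331) (52.8053, 0) (85, 0) (85, 91) (64.6482, 91)]  |A|=2770.7444
4. ⊥bis P0·P3 via (66.995,15.92): [(48.5338, 31.331) (50.6999, 15.4432) (85, 16.4468) (85, 91) (64.6482, 91)]  |A|=2240.0859
5. canonical 5-gon: [(48.5338, 31.331) (50.6999, 15.4432) (85, 16.4468) (85, 91) (64.6482, 91)]
6. shoelace: 2240.0859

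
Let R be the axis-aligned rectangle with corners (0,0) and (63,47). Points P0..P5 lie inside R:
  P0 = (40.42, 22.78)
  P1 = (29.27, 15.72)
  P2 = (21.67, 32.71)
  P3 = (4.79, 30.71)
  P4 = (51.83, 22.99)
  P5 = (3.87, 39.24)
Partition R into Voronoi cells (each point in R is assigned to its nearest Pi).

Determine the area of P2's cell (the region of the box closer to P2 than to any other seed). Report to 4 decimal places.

1. box [0,63]×[0,47]: [(0, 0) (63, 0) (63, 47) (0, 47)]
2. ⊥bis P2·P0 via (31.045,27.745): [(0, 0) (16.3512, 0) (41.2424, 47) (0, 47)]  |A|=1353.4519
3. ⊥bis P2·P1 via (25.47,24.215): [(0, 12.8217) (30.3259, 26.3871) (41.2424, 47) (0, 47)]  |A|=943.3057
4. ⊥bis P2·P3 via (13.23,31.71): [(14.6894, 19.3926) (30.3259, 26.3871) (41.2424, 47) (11.4184, 47)]  |A|=534.6603
5. ⊥bis P2·P4 via (36.75,27.85): [(14.6894, 19.3926) (30.3259, 26.3871) (41.2424, 47) (11.4184, 47)]  |A|=534.6603
6. ⊥bis P2·P5 via (12.77,35.975): [(12.7357, 35.8816) (14.6894, 19.3926) (30.3259, 26.3871) (41.2424, 47) (16.8146, 47)]  |A|=504.6619
7. canonical 5-gon: [(12.7357, 35.8816) (14.6894, 19.3926) (30.3259, 26.3871) (41.2424, 47) (16.8146, 47)]
8. shoelace: 504.6619

Area of P2's cell: 504.6619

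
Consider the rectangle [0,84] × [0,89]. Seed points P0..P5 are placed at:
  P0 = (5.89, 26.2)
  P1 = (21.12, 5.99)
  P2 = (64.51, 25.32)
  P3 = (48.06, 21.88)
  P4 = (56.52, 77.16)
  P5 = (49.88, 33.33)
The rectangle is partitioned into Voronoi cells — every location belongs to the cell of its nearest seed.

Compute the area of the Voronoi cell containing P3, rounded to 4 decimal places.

Area of P3's cell: 685.9513

1. box [0,84]×[0,89]: [(0, 0) (84, 0) (84, 89) (0, 89)]
2. ⊥bis P3·P0 via (26.975,24.04): [(24.5123, 0) (84, 0) (84, 89) (33.6297, 89)]  |A|=4888.6834
3. ⊥bis P3·P1 via (34.59,13.935): [(27.2199, 26.4304) (42.8093, 0) (84, 0) (84, 89) (33.6297, 89)]  |A|=4646.8854
4. ⊥bis P3·P2 via (56.285,23.6): [(27.2199, 26.4304) (42.8093, 0) (61.2202, 0) (42.6086, 89) (33.6297, 89)]  |A|=1791.269
5. ⊥bis P3·P4 via (52.29,49.52): [(29.9357, 52.9411) (27.2199, 26.4304) (42.8093, 0) (61.2202, 0) (50.8175, 49.7453)]  |A|=1232.6451
6. ⊥bis P3·P5 via (48.97,27.605): [(27.6868, 30.988) (27.2199, 26.4304) (42.8093, 0) (61.2202, 0) (55.6702, 26.54)]  |A|=685.9513
7. canonical 5-gon: [(27.6868, 30.988) (27.2199, 26.4304) (42.8093, 0) (61.2202, 0) (55.6702, 26.54)]
8. shoelace: 685.9513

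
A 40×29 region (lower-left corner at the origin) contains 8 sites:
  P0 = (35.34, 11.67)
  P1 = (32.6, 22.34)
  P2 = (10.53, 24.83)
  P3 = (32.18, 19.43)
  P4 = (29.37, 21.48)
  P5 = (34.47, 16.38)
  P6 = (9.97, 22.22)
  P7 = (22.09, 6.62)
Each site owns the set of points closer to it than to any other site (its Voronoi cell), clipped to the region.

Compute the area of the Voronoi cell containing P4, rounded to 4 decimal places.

1. box [0,40]×[0,29]: [(0, 0) (40, 0) (40, 29) (0, 29)]
2. ⊥bis P4·P0 via (32.355,16.575): [(0, 0) (5.1187, 0) (40, 21.2275) (40, 29) (0, 29)]  |A|=789.7792
3. ⊥bis P4·P1 via (30.985,21.91): [(0, 0) (5.1187, 0) (32.3984, 16.6014) (29.0973, 29) (0, 29)]  |A|=692.6482
4. ⊥bis P4·P2 via (19.95,23.155): [(17.1328, 7.3113) (32.3984, 16.6014) (29.0973, 29) (20.9893, 29)]  |A|=197.8954
5. ⊥bis P4·P3 via (30.775,20.455): [(17.1328, 7.3113) (24.4227, 11.7477) (31.2127, 21.0549) (29.0973, 29) (20.9893, 29)]  |A|=177.2578
6. ⊥bis P4·P5 via (31.92,18.93): [(17.1328, 7.3113) (24.4227, 11.7477) (31.2127, 21.0549) (29.0973, 29) (20.9893, 29)]  |A|=177.2578
7. ⊥bis P4·P6 via (19.67,21.85): [(19.6569, 21.5067) (19.1625, 8.5466) (24.4227, 11.7477) (31.2127, 21.0549) (29.0973, 29) (20.9893, 29)]  |A|=164.4101
8. ⊥bis P4·P7 via (25.73,14.05): [(19.6569, 21.5067) (19.4891, 17.1075) (26.0043, 13.9156) (31.2127, 21.0549) (29.0973, 29) (20.9893, 29)]  |A|=132.8307
9. canonical 6-gon: [(19.6569, 21.5067) (19.4891, 17.1075) (26.0043, 13.9156) (31.2127, 21.0549) (29.0973, 29) (20.9893, 29)]
10. shoelace: 132.8307

Area of P4's cell: 132.8307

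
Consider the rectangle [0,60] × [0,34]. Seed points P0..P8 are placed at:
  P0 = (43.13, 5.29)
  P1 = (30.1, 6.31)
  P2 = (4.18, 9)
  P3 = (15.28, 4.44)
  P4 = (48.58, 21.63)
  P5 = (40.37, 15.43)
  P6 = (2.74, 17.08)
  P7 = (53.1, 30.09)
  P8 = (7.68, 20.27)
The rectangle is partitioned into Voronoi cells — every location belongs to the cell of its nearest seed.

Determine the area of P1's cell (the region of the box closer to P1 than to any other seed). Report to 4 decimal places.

Area of P1's cell: 240.7695

1. box [0,60]×[0,34]: [(0, 0) (60, 0) (60, 34) (0, 34)]
2. ⊥bis P1·P0 via (36.615,5.8): [(0, 0) (36.161, 0) (38.8225, 34) (0, 34)]  |A|=1274.7194
3. ⊥bis P1·P2 via (17.14,7.655): [(16.3456, 0) (36.161, 0) (38.8225, 34) (19.8741, 34)]  |A|=658.9851
4. ⊥bis P1·P3 via (22.69,5.375): [(19.5149, 30.5384) (23.3682, 0) (36.161, 0) (38.8225, 34) (19.8741, 34)]  |A|=551.7546
5. ⊥bis P1·P4 via (39.34,13.97): [(19.5149, 30.5384) (23.3682, 0) (36.161, 0) (37.4345, 16.2686) (22.735, 34) (19.8741, 34)]  |A|=409.1275
6. ⊥bis P1·P5 via (35.235,10.87): [(19.804, 28.2468) (23.3682, 0) (36.161, 0) (36.8679, 9.0312)]  |A|=264.5228
7. ⊥bis P1·P6 via (16.42,11.695): [(21.9737, 25.8035) (20.5641, 22.2227) (23.3682, 0) (36.161, 0) (36.8679, 9.0312)]  |A|=258.9163
8. ⊥bis P1·P7 via (41.6,18.2): [(21.9737, 25.8035) (20.5641, 22.2227) (23.3682, 0) (36.161, 0) (36.8679, 9.0312)]  |A|=258.9163
9. ⊥bis P1·P8 via (18.89,13.29): [(24.7412, 22.6871) (21.2193, 17.0308) (23.3682, 0) (36.161, 0) (36.8679, 9.0312)]  |A|=240.7695
10. canonical 5-gon: [(24.7412, 22.6871) (21.2193, 17.0308) (23.3682, 0) (36.161, 0) (36.8679, 9.0312)]
11. shoelace: 240.7695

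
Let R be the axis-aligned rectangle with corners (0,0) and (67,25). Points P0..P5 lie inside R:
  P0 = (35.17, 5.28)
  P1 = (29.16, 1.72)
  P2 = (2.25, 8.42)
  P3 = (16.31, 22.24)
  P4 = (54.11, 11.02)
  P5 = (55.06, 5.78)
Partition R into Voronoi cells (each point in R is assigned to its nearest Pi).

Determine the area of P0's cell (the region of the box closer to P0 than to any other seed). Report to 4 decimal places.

1. box [0,67]×[0,25]: [(0, 0) (67, 0) (67, 25) (0, 25)]
2. ⊥bis P0·P1 via (32.165,3.5): [(34.2382, 0) (67, 0) (67, 25) (19.4296, 25)]  |A|=1004.1529
3. ⊥bis P0·P2 via (18.71,6.85): [(20.3009, 23.529) (34.2382, 0) (67, 0) (67, 25) (20.4412, 25)]  |A|=1003.4088
4. ⊥bis P0·P3 via (25.74,13.76): [(25.9495, 13.993) (34.2382, 0) (67, 0) (67, 25) (35.8477, 25)]  |A|=913.7958
5. ⊥bis P0·P4 via (44.64,8.15): [(25.9495, 13.993) (34.2382, 0) (47.11, 0) (39.5334, 25) (35.8477, 25)]  |A|=321.8378
6. ⊥bis P0·P5 via (45.115,5.53): [(25.9495, 13.993) (34.2382, 0) (45.254, 0) (45.0861, 6.6779) (39.5334, 25) (35.8477, 25)]  |A|=315.6409
7. canonical 6-gon: [(25.9495, 13.993) (34.2382, 0) (45.254, 0) (45.0861, 6.6779) (39.5334, 25) (35.8477, 25)]
8. shoelace: 315.6409

Area of P0's cell: 315.6409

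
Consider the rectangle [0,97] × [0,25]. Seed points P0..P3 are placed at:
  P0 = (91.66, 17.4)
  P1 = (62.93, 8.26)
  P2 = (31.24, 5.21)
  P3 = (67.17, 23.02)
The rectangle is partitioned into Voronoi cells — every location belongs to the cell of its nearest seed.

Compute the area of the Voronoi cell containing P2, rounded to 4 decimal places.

Area of P2's cell: 1160.3707

1. box [0,97]×[0,25]: [(0, 0) (97, 0) (97, 25) (0, 25)]
2. ⊥bis P2·P0 via (61.45,11.305): [(0, 0) (63.7308, 0) (58.687, 25) (0, 25)]  |A|=1530.2226
3. ⊥bis P2·P1 via (47.085,6.735): [(0, 0) (47.7332, 0) (45.3271, 25) (0, 25)]  |A|=1163.2537
4. ⊥bis P2·P3 via (49.205,14.115): [(0, 0) (47.7332, 0) (45.6928, 21.2006) (43.8095, 25) (0, 25)]  |A|=1160.3707
5. canonical 5-gon: [(0, 0) (47.7332, 0) (45.6928, 21.2006) (43.8095, 25) (0, 25)]
6. shoelace: 1160.3707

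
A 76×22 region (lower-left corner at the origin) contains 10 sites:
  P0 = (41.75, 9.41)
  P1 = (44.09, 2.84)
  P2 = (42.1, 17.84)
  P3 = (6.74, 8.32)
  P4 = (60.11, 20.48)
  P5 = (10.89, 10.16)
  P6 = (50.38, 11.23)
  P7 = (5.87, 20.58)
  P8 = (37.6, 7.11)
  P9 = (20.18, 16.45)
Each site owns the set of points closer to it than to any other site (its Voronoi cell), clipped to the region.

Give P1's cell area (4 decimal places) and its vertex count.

1. box [0,76]×[0,22]: [(0, 0) (76, 0) (76, 22) (0, 22)]
2. ⊥bis P1·P0 via (42.92,6.125): [(25.7229, 0) (76, 0) (76, 17.9069)]  |A|=450.1541
3. ⊥bis P1·P2 via (43.095,10.34): [(61.6754, 12.805) (25.7229, 0) (76, 0) (76, 14.7054)]  |A|=427.2238
4. ⊥bis P1·P3 via (25.415,5.58): [(61.6754, 12.805) (25.7229, 0) (76, 0) (76, 14.7054)]  |A|=427.2238
5. ⊥bis P1·P4 via (52.1,11.66): [(53.8918, 10.0328) (25.7229, 0) (64.9391, 0)]  |A|=196.7235
6. ⊥bis P1·P5 via (27.49,6.5): [(53.8918, 10.0328) (26.0853, 0.1291) (26.0569, 0) (64.9391, 0)]  |A|=196.7019
7. ⊥bis P1·P6 via (47.235,7.035): [(46.6682, 7.46) (26.0853, 0.1291) (26.0569, 0) (56.6187, 0)]  |A|=115.2193
8. ⊥bis P1·P7 via (24.98,11.71): [(46.6682, 7.46) (26.0853, 0.1291) (26.0569, 0) (56.6187, 0)]  |A|=115.2193
9. ⊥bis P1·P8 via (40.845,4.975): [(46.6682, 7.46) (41.1981, 5.5117) (37.5718, 0) (56.6187, 0)]  |A|=82.5869
10. ⊥bis P1·P9 via (32.135,9.645): [(46.6682, 7.46) (41.1981, 5.5117) (37.5718, 0) (56.6187, 0)]  |A|=82.5869
11. canonical 4-gon: [(46.6682, 7.46) (41.1981, 5.5117) (37.5718, 0) (56.6187, 0)]
12. shoelace: 82.5869

Area of P1's cell: 82.5869 (4 vertices)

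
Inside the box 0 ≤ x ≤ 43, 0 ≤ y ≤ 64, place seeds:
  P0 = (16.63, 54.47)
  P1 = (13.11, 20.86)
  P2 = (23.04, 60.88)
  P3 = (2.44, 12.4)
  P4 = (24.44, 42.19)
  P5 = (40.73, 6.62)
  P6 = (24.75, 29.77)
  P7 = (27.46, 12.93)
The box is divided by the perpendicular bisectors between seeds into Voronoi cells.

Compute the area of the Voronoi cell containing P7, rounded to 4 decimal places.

1. box [0,43]×[0,64]: [(0, 0) (43, 0) (43, 64) (0, 64)]
2. ⊥bis P7·P0 via (22.045,33.7): [(0, 27.9526) (0, 0) (43, 0) (43, 39.1632)]  |A|=1442.9902
3. ⊥bis P7·P1 via (20.285,16.895): [(30.8386, 35.9926) (10.9486, 0) (43, 0) (43, 39.1632)]  |A|=814.9467
4. ⊥bis P7·P2 via (25.25,36.905): [(39.309, 38.201) (30.8386, 35.9926) (10.9486, 0) (43, 0) (43, 38.5412)]  |A|=813.7988
5. ⊥bis P7·P3 via (14.95,12.665): [(39.309, 38.201) (30.8386, 35.9926) (15.0607, 7.4411) (15.2183, 0) (43, 0) (43, 38.5412)]  |A|=797.9132
6. ⊥bis P7·P4 via (25.95,27.56): [(26.1924, 27.585) (15.0607, 7.4411) (15.2183, 0) (43, 0) (43, 29.3198)]  |A|=672.5805
7. ⊥bis P7·P5 via (34.095,9.775): [(26.1924, 27.585) (15.0607, 7.4411) (15.2183, 0) (29.4469, 0) (43, 28.5023) (43, 29.3198)]  |A|=479.4332
8. ⊥bis P7·P6 via (26.105,21.35): [(22.4191, 20.7568) (15.0607, 7.4411) (15.2183, 0) (29.4469, 0) (40.7172, 23.7015)]  |A|=376.3497
9. canonical 5-gon: [(22.4191, 20.7568) (15.0607, 7.4411) (15.2183, 0) (29.4469, 0) (40.7172, 23.7015)]
10. shoelace: 376.3497

Area of P7's cell: 376.3497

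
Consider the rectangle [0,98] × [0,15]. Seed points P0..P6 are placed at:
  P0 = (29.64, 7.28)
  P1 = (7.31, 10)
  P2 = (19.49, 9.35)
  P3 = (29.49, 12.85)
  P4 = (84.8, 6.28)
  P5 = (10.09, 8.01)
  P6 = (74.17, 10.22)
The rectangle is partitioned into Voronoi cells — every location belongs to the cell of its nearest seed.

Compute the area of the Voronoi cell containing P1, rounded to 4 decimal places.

Area of P1's cell: 114.3402

1. box [0,98]×[0,15]: [(0, 0) (98, 0) (98, 15) (0, 15)]
2. ⊥bis P1·P0 via (18.475,8.64): [(0, 0) (17.4226, 0) (19.2497, 15) (0, 15)]  |A|=275.0421
3. ⊥bis P1·P2 via (13.4,9.675): [(0, 0) (12.8837, 0) (13.6842, 15) (0, 15)]  |A|=199.2589
4. ⊥bis P1·P3 via (18.4,11.425): [(0, 0) (12.8837, 0) (13.6842, 15) (0, 15)]  |A|=199.2589
5. ⊥bis P1·P4 via (46.055,8.14): [(0, 0) (12.8837, 0) (13.6842, 15) (0, 15)]  |A|=199.2589
6. ⊥bis P1·P5 via (8.7,9.005): [(0, 0) (2.254, 0) (12.9914, 15) (0, 15)]  |A|=114.3402
7. ⊥bis P1·P6 via (40.74,10.11): [(0, 0) (2.254, 0) (12.9914, 15) (0, 15)]  |A|=114.3402
8. canonical 4-gon: [(0, 0) (2.254, 0) (12.9914, 15) (0, 15)]
9. shoelace: 114.3402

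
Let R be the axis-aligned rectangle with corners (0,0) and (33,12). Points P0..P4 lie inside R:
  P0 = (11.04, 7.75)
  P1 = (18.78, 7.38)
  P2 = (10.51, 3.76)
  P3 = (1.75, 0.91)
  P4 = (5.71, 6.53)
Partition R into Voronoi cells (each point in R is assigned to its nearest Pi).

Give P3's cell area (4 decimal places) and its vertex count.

Area of P3's cell: 26.5431 (4 vertices)

1. box [0,33]×[0,12]: [(0, 0) (33, 0) (33, 12) (0, 12)]
2. ⊥bis P3·P0 via (6.395,4.33): [(0, 0) (9.5831, 0) (0.7478, 12) (0, 12)]  |A|=61.985
3. ⊥bis P3·P1 via (10.265,4.145): [(0, 0) (9.5831, 0) (0.7478, 12) (0, 12)]  |A|=61.985
4. ⊥bis P3·P2 via (6.13,2.335): [(0, 0) (6.8897, 0) (4.7573, 6.5543) (0.7478, 12) (0, 12)]  |A|=53.1583
5. ⊥bis P3·P4 via (3.73,3.72): [(0, 6.3483) (0, 0) (6.8897, 0) (6.2592, 1.9379)]  |A|=26.5431
6. canonical 4-gon: [(0, 6.3483) (0, 0) (6.8897, 0) (6.2592, 1.9379)]
7. shoelace: 26.5431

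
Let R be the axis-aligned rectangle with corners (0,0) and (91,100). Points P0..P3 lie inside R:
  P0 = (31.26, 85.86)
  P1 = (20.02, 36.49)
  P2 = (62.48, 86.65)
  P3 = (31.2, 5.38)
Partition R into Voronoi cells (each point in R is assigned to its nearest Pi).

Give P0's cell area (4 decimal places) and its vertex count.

1. box [0,91]×[0,100]: [(0, 0) (91, 0) (91, 100) (0, 100)]
2. ⊥bis P0·P1 via (25.64,61.175): [(0, 67.0124) (91, 46.2946) (91, 100) (0, 100)]  |A|=3944.5314
3. ⊥bis P0·P2 via (46.87,86.255): [(0, 67.0124) (47.6313, 56.1683) (46.5222, 100) (0, 100)]  |A|=1805.1952
4. ⊥bis P0·P3 via (31.23,45.62): [(0, 67.0124) (47.6313, 56.1683) (46.5222, 100) (0, 100)]  |A|=1805.1952
5. canonical 4-gon: [(0, 67.0124) (47.6313, 56.1683) (46.5222, 100) (0, 100)]
6. shoelace: 1805.1952

Area of P0's cell: 1805.1952 (4 vertices)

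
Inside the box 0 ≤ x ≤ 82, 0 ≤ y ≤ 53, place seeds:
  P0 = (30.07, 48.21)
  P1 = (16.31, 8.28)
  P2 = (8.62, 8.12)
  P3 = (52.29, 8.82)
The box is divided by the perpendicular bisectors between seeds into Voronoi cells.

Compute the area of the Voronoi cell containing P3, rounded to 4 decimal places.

Area of P3's cell: 1818.1655

1. box [0,82]×[0,53]: [(0, 0) (82, 0) (82, 53) (0, 53)]
2. ⊥bis P3·P0 via (41.18,28.515): [(0, 5.2853) (0, 0) (82, 0) (82, 51.5417)]  |A|=2329.9038
3. ⊥bis P3·P1 via (34.3,8.55): [(34.0606, 24.4989) (34.4283, 0) (82, 0) (82, 51.5417)]  |A|=1818.1655
4. ⊥bis P3·P2 via (30.455,8.47): [(34.0606, 24.4989) (34.4283, 0) (82, 0) (82, 51.5417)]  |A|=1818.1655
5. canonical 4-gon: [(34.0606, 24.4989) (34.4283, 0) (82, 0) (82, 51.5417)]
6. shoelace: 1818.1655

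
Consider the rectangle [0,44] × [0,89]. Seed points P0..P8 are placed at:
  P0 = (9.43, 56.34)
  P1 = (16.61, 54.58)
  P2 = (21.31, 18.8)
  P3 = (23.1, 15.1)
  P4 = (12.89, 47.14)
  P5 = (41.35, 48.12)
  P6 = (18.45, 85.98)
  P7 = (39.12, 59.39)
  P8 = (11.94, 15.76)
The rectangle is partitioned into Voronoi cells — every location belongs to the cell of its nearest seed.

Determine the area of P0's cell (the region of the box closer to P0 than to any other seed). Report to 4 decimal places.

1. box [0,44]×[0,89]: [(0, 0) (44, 0) (44, 89) (0, 89)]
2. ⊥bis P0·P1 via (13.02,55.46): [(0, 2.3443) (21.2415, 89) (0, 89)]  |A|=920.3485
3. ⊥bis P0·P2 via (15.37,37.57): [(0, 32.706) (8.0683, 35.2593) (21.2415, 89) (0, 89)]  |A|=797.8652
4. ⊥bis P0·P3 via (16.265,35.72): [(0, 32.706) (8.0683, 35.2593) (21.2415, 89) (0, 89)]  |A|=797.8652
5. ⊥bis P0·P4 via (11.16,51.74): [(0, 47.5429) (12.2044, 52.1328) (21.2415, 89) (0, 89)]  |A|=644.5375
6. ⊥bis P0·P5 via (25.39,52.23): [(0, 47.5429) (12.2044, 52.1328) (21.2415, 89) (0, 89)]  |A|=644.5375
7. ⊥bis P0·P6 via (13.94,71.16): [(0, 75.4022) (0, 47.5429) (12.2044, 52.1328) (16.6652, 70.3307)]  |A|=332.9504
8. ⊥bis P0·P7 via (24.275,57.865): [(0, 75.4022) (0, 47.5429) (12.2044, 52.1328) (16.6652, 70.3307)]  |A|=332.9504
9. ⊥bis P0·P8 via (10.685,36.05): [(0, 75.4022) (0, 47.5429) (12.2044, 52.1328) (16.6652, 70.3307)]  |A|=332.9504
10. canonical 4-gon: [(0, 75.4022) (0, 47.5429) (12.2044, 52.1328) (16.6652, 70.3307)]
11. shoelace: 332.9504

Area of P0's cell: 332.9504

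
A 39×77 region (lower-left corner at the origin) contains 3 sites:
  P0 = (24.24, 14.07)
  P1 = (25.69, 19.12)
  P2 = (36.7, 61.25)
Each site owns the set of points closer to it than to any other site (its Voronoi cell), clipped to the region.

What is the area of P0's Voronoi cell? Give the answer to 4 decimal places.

1. box [0,39]×[0,77]: [(0, 0) (39, 0) (39, 77) (0, 77)]
2. ⊥bis P0·P1 via (24.965,16.595): [(0, 23.7632) (0, 0) (39, 0) (39, 12.5651)]  |A|=708.4022
3. ⊥bis P0·P2 via (30.47,37.66): [(0, 23.7632) (0, 0) (39, 0) (39, 12.5651)]  |A|=708.4022
4. canonical 4-gon: [(0, 23.7632) (0, 0) (39, 0) (39, 12.5651)]
5. shoelace: 708.4022

Area of P0's cell: 708.4022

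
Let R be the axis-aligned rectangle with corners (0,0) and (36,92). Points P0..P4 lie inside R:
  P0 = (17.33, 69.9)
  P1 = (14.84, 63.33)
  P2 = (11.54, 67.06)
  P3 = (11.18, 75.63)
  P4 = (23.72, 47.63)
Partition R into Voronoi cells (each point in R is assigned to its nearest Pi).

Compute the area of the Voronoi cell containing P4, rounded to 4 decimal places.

1. box [0,36]×[0,92]: [(0, 0) (36, 0) (36, 92) (0, 92)]
2. ⊥bis P4·P0 via (20.525,58.765): [(0, 52.8757) (0, 0) (36, 0) (36, 63.2053)]  |A|=2089.4578
3. ⊥bis P4·P1 via (19.28,55.48): [(29.7861, 61.4223) (0, 44.5751) (0, 0) (36, 0) (36, 63.2053)]  |A|=1965.8369
4. ⊥bis P4·P2 via (17.63,57.345): [(29.7861, 61.4223) (0, 44.5751) (0, 0) (36, 0) (36, 63.2053)]  |A|=1965.8369
5. ⊥bis P4·P3 via (17.45,61.63): [(29.7861, 61.4223) (0, 44.5751) (0, 0) (36, 0) (36, 63.2053)]  |A|=1965.8369
6. canonical 5-gon: [(29.7861, 61.4223) (0, 44.5751) (0, 0) (36, 0) (36, 63.2053)]
7. shoelace: 1965.8369

Area of P4's cell: 1965.8369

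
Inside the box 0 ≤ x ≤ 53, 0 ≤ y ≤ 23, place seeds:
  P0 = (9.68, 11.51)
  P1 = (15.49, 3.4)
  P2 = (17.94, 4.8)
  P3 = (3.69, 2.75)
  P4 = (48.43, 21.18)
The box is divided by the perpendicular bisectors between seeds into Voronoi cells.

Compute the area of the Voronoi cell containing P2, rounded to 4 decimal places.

Area of P2's cell: 350.6054

1. box [0,53]×[0,23]: [(0, 0) (53, 0) (53, 23) (0, 23)]
2. ⊥bis P2·P0 via (13.81,8.155): [(7.1853, 0) (53, 0) (53, 23) (25.8693, 23)]  |A|=838.872
3. ⊥bis P2·P1 via (16.715,4.1): [(14.1551, 8.5798) (19.0579, 0) (53, 0) (53, 23) (25.8693, 23)]  |A|=787.9397
4. ⊥bis P2·P3 via (10.815,3.775): [(14.1551, 8.5798) (19.0579, 0) (53, 0) (53, 23) (25.8693, 23)]  |A|=787.9397
5. ⊥bis P2·P4 via (33.185,12.99): [(14.1551, 8.5798) (19.0579, 0) (40.1636, 0) (27.8074, 23) (25.8693, 23)]  |A|=350.6054
6. canonical 5-gon: [(14.1551, 8.5798) (19.0579, 0) (40.1636, 0) (27.8074, 23) (25.8693, 23)]
7. shoelace: 350.6054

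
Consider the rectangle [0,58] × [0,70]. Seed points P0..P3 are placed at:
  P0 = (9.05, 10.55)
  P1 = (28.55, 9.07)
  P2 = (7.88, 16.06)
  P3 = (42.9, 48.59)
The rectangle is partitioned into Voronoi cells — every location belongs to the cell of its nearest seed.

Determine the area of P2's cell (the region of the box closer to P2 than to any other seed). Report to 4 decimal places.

1. box [0,58]×[0,70]: [(0, 0) (58, 0) (58, 70) (0, 70)]
2. ⊥bis P2·P0 via (8.465,13.305): [(0, 11.5075) (58, 23.8233) (58, 70) (0, 70)]  |A|=3035.4053
3. ⊥bis P2·P1 via (18.215,12.565): [(0, 11.5075) (19.2389, 15.5927) (37.6379, 70) (0, 70)]  |A|=1586.5518
4. ⊥bis P2·P3 via (25.39,32.325): [(0, 59.6585) (0, 11.5075) (19.2389, 15.5927) (25.0288, 32.7139)]  |A|=755.4489
5. canonical 4-gon: [(0, 59.6585) (0, 11.5075) (19.2389, 15.5927) (25.0288, 32.7139)]
6. shoelace: 755.4489

Area of P2's cell: 755.4489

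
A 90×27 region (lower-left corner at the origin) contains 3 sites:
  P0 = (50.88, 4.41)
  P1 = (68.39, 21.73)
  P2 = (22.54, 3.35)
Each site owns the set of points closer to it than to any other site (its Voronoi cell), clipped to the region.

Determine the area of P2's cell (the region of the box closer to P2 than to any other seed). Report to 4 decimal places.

1. box [0,90]×[0,27]: [(0, 0) (90, 0) (90, 27) (0, 27)]
2. ⊥bis P2·P0 via (36.71,3.88): [(0, 0) (36.8551, 0) (35.8452, 27) (0, 27)]  |A|=981.455
3. ⊥bis P2·P1 via (45.465,12.54): [(0, 0) (36.8551, 0) (35.8452, 27) (0, 27)]  |A|=981.455
4. canonical 4-gon: [(0, 0) (36.8551, 0) (35.8452, 27) (0, 27)]
5. shoelace: 981.455

Area of P2's cell: 981.4550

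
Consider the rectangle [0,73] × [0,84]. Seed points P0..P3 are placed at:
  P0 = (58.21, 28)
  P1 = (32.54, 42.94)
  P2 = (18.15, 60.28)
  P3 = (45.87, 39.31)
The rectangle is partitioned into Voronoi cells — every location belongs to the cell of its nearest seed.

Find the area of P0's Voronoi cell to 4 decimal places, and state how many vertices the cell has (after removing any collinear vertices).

1. box [0,73]×[0,84]: [(0, 0) (73, 0) (73, 84) (0, 84)]
2. ⊥bis P0·P1 via (45.375,35.47): [(24.7314, 0) (73, 0) (73, 82.9354)]  |A|=2001.5899
3. ⊥bis P0·P2 via (38.18,44.14): [(24.7314, 0) (73, 0) (73, 82.9354)]  |A|=2001.5899
4. ⊥bis P0·P3 via (52.04,33.655): [(30.8854, 10.5738) (24.7314, 0) (73, 0) (73, 56.5238)]  |A|=1445.4319
5. canonical 4-gon: [(30.8854, 10.5738) (24.7314, 0) (73, 0) (73, 56.5238)]
6. shoelace: 1445.4319

Area of P0's cell: 1445.4319 (4 vertices)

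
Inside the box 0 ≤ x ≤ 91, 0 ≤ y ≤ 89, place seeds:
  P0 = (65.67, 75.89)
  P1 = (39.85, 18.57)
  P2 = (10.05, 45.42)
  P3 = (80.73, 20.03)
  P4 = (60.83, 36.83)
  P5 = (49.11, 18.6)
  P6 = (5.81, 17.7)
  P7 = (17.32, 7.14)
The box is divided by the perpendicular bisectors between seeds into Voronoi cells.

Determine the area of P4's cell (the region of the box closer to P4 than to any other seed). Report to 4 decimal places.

Area of P4's cell: 1212.0901

1. box [0,91]×[0,89]: [(0, 0) (91, 0) (91, 89) (0, 89)]
2. ⊥bis P4·P0 via (63.25,56.36): [(0, 64.1974) (0, 0) (91, 0) (91, 52.9214)]  |A|=5328.9087
3. ⊥bis P4·P1 via (50.34,27.7): [(20.8197, 61.6176) (74.4488, 0) (91, 0) (91, 52.9214)]  |A|=2366.9449
4. ⊥bis P4·P2 via (35.44,41.125): [(38.5352, 59.4225) (35.9633, 44.2183) (74.4488, 0) (91, 0) (91, 52.9214)]  |A|=2229.4472
5. ⊥bis P4·P3 via (70.78,28.43): [(38.5352, 59.4225) (35.9633, 44.2183) (60.4029, 16.1381) (91, 52.3811) (91, 52.9214)]  |A|=1294.5406
6. ⊥bis P4·P5 via (54.97,27.715): [(38.5352, 59.4225) (35.9633, 44.2183) (44.4285, 34.4921) (64.8267, 21.3782) (91, 52.3811) (91, 52.9214)]  |A|=1212.0901
7. ⊥bis P4·P6 via (33.32,27.265): [(38.5352, 59.4225) (35.9633, 44.2183) (44.4285, 34.4921) (64.8267, 21.3782) (91, 52.3811) (91, 52.9214)]  |A|=1212.0901
8. ⊥bis P4·P7 via (39.075,21.985): [(38.5352, 59.4225) (35.9633, 44.2183) (44.4285, 34.4921) (64.8267, 21.3782) (91, 52.3811) (91, 52.9214)]  |A|=1212.0901
9. canonical 6-gon: [(38.5352, 59.4225) (35.9633, 44.2183) (44.4285, 34.4921) (64.8267, 21.3782) (91, 52.3811) (91, 52.9214)]
10. shoelace: 1212.0901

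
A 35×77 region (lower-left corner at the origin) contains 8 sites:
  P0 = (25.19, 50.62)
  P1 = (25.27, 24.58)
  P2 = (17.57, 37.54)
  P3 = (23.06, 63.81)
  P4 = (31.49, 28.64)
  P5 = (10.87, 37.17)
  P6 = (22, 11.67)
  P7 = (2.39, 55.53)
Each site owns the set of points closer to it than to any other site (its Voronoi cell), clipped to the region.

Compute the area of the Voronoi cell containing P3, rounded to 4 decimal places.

1. box [0,35]×[0,77]: [(0, 0) (35, 0) (35, 77) (0, 77)]
2. ⊥bis P3·P0 via (24.125,57.215): [(0, 53.3192) (35, 58.9712) (35, 77) (0, 77)]  |A|=729.9196
3. ⊥bis P3·P1 via (24.165,44.195): [(0, 53.3192) (35, 58.9712) (35, 77) (0, 77)]  |A|=729.9196
4. ⊥bis P3·P2 via (20.315,50.675): [(0, 54.9205) (4.3225, 54.0172) (35, 58.9712) (35, 77) (0, 77)]  |A|=726.4586
5. ⊥bis P3·P4 via (27.275,46.225): [(0, 54.9205) (4.3225, 54.0172) (35, 58.9712) (35, 77) (0, 77)]  |A|=726.4586
6. ⊥bis P3·P5 via (16.965,50.49): [(0, 58.2529) (7.9696, 54.6061) (35, 58.9712) (35, 77) (0, 77)]  |A|=710.2596
7. ⊥bis P3·P6 via (22.53,37.74): [(0, 58.2529) (7.9696, 54.6061) (35, 58.9712) (35, 77) (0, 77)]  |A|=710.2596
8. ⊥bis P3·P7 via (12.725,59.67): [(14.3413, 55.6351) (35, 58.9712) (35, 77) (5.7829, 77)]  |A|=498.3363
9. canonical 4-gon: [(14.3413, 55.6351) (35, 58.9712) (35, 77) (5.7829, 77)]
10. shoelace: 498.3363

Area of P3's cell: 498.3363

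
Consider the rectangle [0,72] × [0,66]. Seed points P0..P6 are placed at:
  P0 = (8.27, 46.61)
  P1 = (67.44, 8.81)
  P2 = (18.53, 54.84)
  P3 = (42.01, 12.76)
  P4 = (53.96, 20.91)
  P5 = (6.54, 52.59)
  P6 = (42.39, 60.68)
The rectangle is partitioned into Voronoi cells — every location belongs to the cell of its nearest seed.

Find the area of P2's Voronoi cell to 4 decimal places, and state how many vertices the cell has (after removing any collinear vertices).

1. box [0,72]×[0,66]: [(0, 0) (72, 0) (72, 66) (0, 66)]
2. ⊥bis P2·P0 via (13.4,50.725): [(54.0888, 0) (72, 0) (72, 66) (1.1472, 66)]  |A|=2929.2115
3. ⊥bis P2·P1 via (42.985,31.825): [(35.1978, 23.5506) (72, 62.6554) (72, 66) (1.1472, 66)]  |A|=1565.3734
4. ⊥bis P2·P3 via (30.27,33.8): [(27.9947, 32.5304) (60.9598, 50.9244) (72, 62.6554) (72, 66) (1.1472, 66)]  |A|=1351.1156
5. ⊥bis P2·P4 via (36.245,37.875): [(27.9947, 32.5304) (34.7209, 36.2835) (63.1793, 66) (1.1472, 66)]  |A|=1084.6292
6. ⊥bis P2·P5 via (12.535,53.715): [(13.0033, 51.2196) (27.9947, 32.5304) (34.7209, 36.2835) (63.1793, 66) (10.2296, 66)]  |A|=1017.5083
7. ⊥bis P2·P6 via (30.46,57.76): [(13.0033, 51.2196) (27.9947, 32.5304) (34.7209, 36.2835) (35.5139, 37.1116) (28.4432, 66) (10.2296, 66)]  |A|=515.7732
8. canonical 6-gon: [(13.0033, 51.2196) (27.9947, 32.5304) (34.7209, 36.2835) (35.5139, 37.1116) (28.4432, 66) (10.2296, 66)]
9. shoelace: 515.7732

Area of P2's cell: 515.7732 (6 vertices)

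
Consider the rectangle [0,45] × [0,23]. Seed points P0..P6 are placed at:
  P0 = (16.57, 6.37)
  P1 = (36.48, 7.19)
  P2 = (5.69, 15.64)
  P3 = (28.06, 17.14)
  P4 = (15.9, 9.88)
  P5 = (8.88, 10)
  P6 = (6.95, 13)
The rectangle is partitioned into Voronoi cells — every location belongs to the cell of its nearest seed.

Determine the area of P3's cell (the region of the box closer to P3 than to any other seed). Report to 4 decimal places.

Area of P3's cell: 231.3427

1. box [0,45]×[0,23]: [(0, 0) (45, 0) (45, 23) (0, 23)]
2. ⊥bis P3·P0 via (22.315,11.755): [(33.3334, 0) (45, 0) (45, 23) (11.7746, 23)]  |A|=516.2575
3. ⊥bis P3·P1 via (32.27,12.165): [(26.5042, 7.2858) (45, 22.9375) (45, 23) (11.7746, 23)]  |A|=261.6331
4. ⊥bis P3·P2 via (16.875,16.39): [(16.7906, 17.6487) (26.5042, 7.2858) (45, 22.9375) (45, 23) (16.4318, 23)]  |A|=249.1723
5. ⊥bis P3·P4 via (21.98,13.51): [(16.4467, 22.778) (24.2784, 9.6603) (26.5042, 7.2858) (45, 22.9375) (45, 23) (16.4318, 23)]  |A|=231.3427
6. ⊥bis P3·P5 via (18.47,13.57): [(16.4467, 22.778) (24.2784, 9.6603) (26.5042, 7.2858) (45, 22.9375) (45, 23) (16.4318, 23)]  |A|=231.3427
7. ⊥bis P3·P6 via (17.505,15.07): [(16.4467, 22.778) (24.2784, 9.6603) (26.5042, 7.2858) (45, 22.9375) (45, 23) (16.4318, 23)]  |A|=231.3427
8. canonical 6-gon: [(16.4467, 22.778) (24.2784, 9.6603) (26.5042, 7.2858) (45, 22.9375) (45, 23) (16.4318, 23)]
9. shoelace: 231.3427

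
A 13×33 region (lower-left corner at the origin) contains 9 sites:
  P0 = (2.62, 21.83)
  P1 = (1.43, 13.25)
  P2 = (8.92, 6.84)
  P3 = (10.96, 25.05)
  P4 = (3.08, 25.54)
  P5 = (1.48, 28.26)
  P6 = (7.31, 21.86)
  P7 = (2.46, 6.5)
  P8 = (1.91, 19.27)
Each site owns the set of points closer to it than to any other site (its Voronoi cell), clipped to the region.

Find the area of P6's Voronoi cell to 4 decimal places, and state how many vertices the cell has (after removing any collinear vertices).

Area of P6's cell: 60.0264 (7 vertices)

1. box [0,13]×[0,33]: [(0, 0) (13, 0) (13, 33) (0, 33)]
2. ⊥bis P6·P0 via (4.965,21.845): [(5.1047, 0) (13, 0) (13, 33) (4.8936, 33)]  |A|=264.0267
3. ⊥bis P6·P1 via (4.37,17.555): [(4.9952, 17.1281) (13, 11.6613) (13, 33) (4.8936, 33)]  |A|=149.738
4. ⊥bis P6·P2 via (8.115,14.35): [(4.9952, 17.1281) (8.9344, 14.4378) (13, 14.8736) (13, 33) (4.8936, 33)]  |A|=143.2081
5. ⊥bis P6·P3 via (9.135,23.455): [(4.9239, 28.2734) (4.9952, 17.1281) (8.9344, 14.4378) (13, 14.8736) (13, 19.0327)]  |A|=67.6492
6. ⊥bis P6·P4 via (5.195,23.7): [(7.0537, 25.8365) (4.9549, 23.424) (4.9952, 17.1281) (8.9344, 14.4378) (13, 14.8736) (13, 19.0327)]  |A|=62.523
7. ⊥bis P6·P5 via (4.395,25.06): [(7.0537, 25.8365) (4.9549, 23.424) (4.9952, 17.1281) (8.9344, 14.4378) (13, 14.8736) (13, 19.0327)]  |A|=62.523
8. ⊥bis P6·P7 via (4.885,14.18): [(7.0537, 25.8365) (4.9549, 23.424) (4.9952, 17.1281) (8.9344, 14.4378) (13, 14.8736) (13, 19.0327)]  |A|=62.523
9. ⊥bis P6·P8 via (4.61,20.565): [(7.0537, 25.8365) (4.9549, 23.424) (4.9781, 19.7975) (6.8738, 15.8451) (8.9344, 14.4378) (13, 14.8736) (13, 19.0327)]  |A|=60.0264
10. canonical 7-gon: [(7.0537, 25.8365) (4.9549, 23.424) (4.9781, 19.7975) (6.8738, 15.8451) (8.9344, 14.4378) (13, 14.8736) (13, 19.0327)]
11. shoelace: 60.0264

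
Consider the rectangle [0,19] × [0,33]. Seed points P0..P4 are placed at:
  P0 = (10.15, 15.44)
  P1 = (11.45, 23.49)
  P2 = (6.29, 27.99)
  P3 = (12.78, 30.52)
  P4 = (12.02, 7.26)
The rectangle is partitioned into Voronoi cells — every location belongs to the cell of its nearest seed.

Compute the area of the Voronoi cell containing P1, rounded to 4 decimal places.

Area of P1's cell: 90.2915

1. box [0,19]×[0,33]: [(0, 0) (19, 0) (19, 33) (0, 33)]
2. ⊥bis P1·P0 via (10.8,19.465): [(0, 21.2091) (19, 18.1408) (19, 33) (0, 33)]  |A|=253.1762
3. ⊥bis P1·P2 via (8.87,25.74): [(4.3114, 20.5128) (19, 18.1408) (19, 33) (15.2014, 33)]  |A|=132.8472
4. ⊥bis P1·P3 via (12.115,27.005): [(10.2765, 27.3528) (4.3114, 20.5128) (19, 18.1408) (19, 25.7024)]  |A|=90.2915
5. ⊥bis P1·P4 via (11.735,15.375): [(10.2765, 27.3528) (4.3114, 20.5128) (19, 18.1408) (19, 25.7024)]  |A|=90.2915
6. canonical 4-gon: [(10.2765, 27.3528) (4.3114, 20.5128) (19, 18.1408) (19, 25.7024)]
7. shoelace: 90.2915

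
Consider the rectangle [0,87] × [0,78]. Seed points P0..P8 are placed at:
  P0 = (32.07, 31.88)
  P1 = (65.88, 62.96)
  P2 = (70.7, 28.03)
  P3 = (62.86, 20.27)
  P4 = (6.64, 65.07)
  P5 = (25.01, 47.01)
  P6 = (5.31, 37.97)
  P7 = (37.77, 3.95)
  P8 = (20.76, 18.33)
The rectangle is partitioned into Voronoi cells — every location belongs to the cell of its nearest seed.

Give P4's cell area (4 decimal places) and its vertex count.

1. box [0,87]×[0,78]: [(0, 0) (87, 0) (87, 78) (0, 78)]
2. ⊥bis P4·P0 via (19.355,48.475): [(0, 33.6453) (57.8896, 78) (0, 78)]  |A|=1283.8377
3. ⊥bis P4·P1 via (36.26,64.015): [(0, 33.6453) (36.1653, 61.3549) (36.7581, 78) (0, 78)]  |A|=1107.9702
4. ⊥bis P4·P2 via (38.67,46.55): [(0, 33.6453) (36.1653, 61.3549) (36.7581, 78) (0, 78)]  |A|=1107.9702
5. ⊥bis P4·P3 via (34.75,42.67): [(0, 33.6453) (36.1653, 61.3549) (36.7581, 78) (0, 78)]  |A|=1107.9702
6. ⊥bis P4·P5 via (15.825,56.04): [(0, 39.9434) (36.7334, 77.3073) (36.7581, 78) (0, 78)]  |A|=711.7061
7. ⊥bis P4·P6 via (5.975,51.52): [(0, 51.8132) (11.1324, 51.2669) (36.7334, 77.3073) (36.7581, 78) (0, 78)]  |A|=645.6358
8. ⊥bis P4·P7 via (22.205,34.51): [(0, 51.8132) (11.1324, 51.2669) (36.7334, 77.3073) (36.7581, 78) (0, 78)]  |A|=645.6358
9. ⊥bis P4·P8 via (13.7,41.7): [(0, 51.8132) (11.1324, 51.2669) (36.7334, 77.3073) (36.7581, 78) (0, 78)]  |A|=645.6358
10. canonical 5-gon: [(0, 51.8132) (11.1324, 51.2669) (36.7334, 77.3073) (36.7581, 78) (0, 78)]
11. shoelace: 645.6358

Area of P4's cell: 645.6358 (5 vertices)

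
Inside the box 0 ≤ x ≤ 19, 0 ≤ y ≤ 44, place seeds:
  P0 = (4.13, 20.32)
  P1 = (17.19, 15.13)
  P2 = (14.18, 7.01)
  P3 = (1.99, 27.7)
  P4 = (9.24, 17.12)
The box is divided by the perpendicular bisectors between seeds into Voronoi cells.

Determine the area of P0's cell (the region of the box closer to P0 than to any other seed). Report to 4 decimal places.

Area of P0's cell: 86.9766

1. box [0,19]×[0,44]: [(0, 0) (19, 0) (19, 44) (0, 44)]
2. ⊥bis P0·P1 via (10.66,17.725): [(0, 0) (3.6161, 0) (19, 38.7116) (19, 44) (0, 44)]  |A|=538.2333
3. ⊥bis P0·P2 via (9.155,13.665): [(0, 6.7523) (9.0001, 13.548) (19, 38.7116) (19, 44) (0, 44)]  |A|=483.3517
4. ⊥bis P0·P3 via (3.06,24.01): [(0, 23.1227) (0, 6.7523) (9.0001, 13.548) (14.4728, 27.3194)]  |A|=161.8387
5. ⊥bis P0·P4 via (6.685,18.72): [(11.537, 26.4681) (0, 23.1227) (0, 8.0449)]  |A|=86.9766
6. canonical 3-gon: [(11.537, 26.4681) (0, 23.1227) (0, 8.0449)]
7. shoelace: 86.9766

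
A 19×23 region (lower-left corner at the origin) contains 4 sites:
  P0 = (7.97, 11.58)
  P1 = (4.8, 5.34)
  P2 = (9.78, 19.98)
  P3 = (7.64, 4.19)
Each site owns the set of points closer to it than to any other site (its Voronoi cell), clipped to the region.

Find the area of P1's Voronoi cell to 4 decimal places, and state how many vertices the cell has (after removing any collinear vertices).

1. box [0,19]×[0,23]: [(0, 0) (19, 0) (19, 23) (0, 23)]
2. ⊥bis P1·P0 via (6.385,8.46): [(0, 11.7037) (0, 0) (19, 0) (19, 2.0514)]  |A|=130.6733
3. ⊥bis P1·P2 via (7.29,12.66): [(0, 11.7037) (0, 0) (19, 0) (19, 2.0514)]  |A|=130.6733
4. ⊥bis P1·P3 via (6.22,4.765): [(7.4891, 7.8991) (0, 11.7037) (0, 0) (4.2905, 0)]  |A|=60.7705
5. canonical 4-gon: [(7.4891, 7.8991) (0, 11.7037) (0, 0) (4.2905, 0)]
6. shoelace: 60.7705

Area of P1's cell: 60.7705 (4 vertices)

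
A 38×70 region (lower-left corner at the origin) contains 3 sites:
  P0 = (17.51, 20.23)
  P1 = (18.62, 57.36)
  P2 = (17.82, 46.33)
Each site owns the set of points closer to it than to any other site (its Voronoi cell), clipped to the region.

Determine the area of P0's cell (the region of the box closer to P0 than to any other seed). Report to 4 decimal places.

1. box [0,38]×[0,70]: [(0, 0) (38, 0) (38, 70) (0, 70)]
2. ⊥bis P0·P1 via (18.065,38.795): [(0, 39.3351) (0, 0) (38, 0) (38, 38.199)]  |A|=1473.1478
3. ⊥bis P0·P2 via (17.665,33.28): [(0, 33.4898) (0, 0) (38, 0) (38, 33.0385)]  |A|=1264.0375
4. canonical 4-gon: [(0, 33.4898) (0, 0) (38, 0) (38, 33.0385)]
5. shoelace: 1264.0375

Area of P0's cell: 1264.0375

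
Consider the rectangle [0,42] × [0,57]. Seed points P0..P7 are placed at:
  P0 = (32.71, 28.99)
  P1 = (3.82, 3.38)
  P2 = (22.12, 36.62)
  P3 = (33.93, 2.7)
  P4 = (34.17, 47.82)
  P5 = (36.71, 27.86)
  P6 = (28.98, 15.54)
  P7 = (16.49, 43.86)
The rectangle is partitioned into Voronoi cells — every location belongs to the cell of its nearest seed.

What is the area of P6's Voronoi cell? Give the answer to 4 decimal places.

1. box [0,42]×[0,57]: [(0, 0) (42, 0) (42, 57) (0, 57)]
2. ⊥bis P6·P0 via (30.845,22.265): [(0, 30.819) (0, 0) (42, 0) (42, 19.1715)]  |A|=1049.8005
3. ⊥bis P6·P1 via (16.4,9.46): [(7.0176, 28.8729) (20.9721, 0) (42, 0) (42, 19.1715)]  |A|=638.9
4. ⊥bis P6·P2 via (25.55,26.08): [(21.6569, 24.8131) (10.7026, 21.2483) (20.9721, 0) (42, 0) (42, 19.1715)]  |A|=590.5708
5. ⊥bis P6·P3 via (31.455,9.12): [(21.6569, 24.8131) (10.7026, 21.2483) (18.903, 4.281) (42, 13.1852) (42, 19.1715)]  |A|=393.2905
6. ⊥bis P6·P4 via (31.575,31.68): [(21.6569, 24.8131) (10.7026, 21.2483) (18.903, 4.281) (42, 13.1852) (42, 19.1715)]  |A|=393.2905
7. ⊥bis P6·P5 via (32.845,21.7): [(32.8154, 21.7186) (21.6569, 24.8131) (10.7026, 21.2483) (18.903, 4.281) (42, 13.1852) (42, 15.9558)]  |A|=378.5235
8. ⊥bis P6·P7 via (22.735,29.7): [(32.8154, 21.7186) (21.6569, 24.8131) (10.7026, 21.2483) (18.903, 4.281) (42, 13.1852) (42, 15.9558)]  |A|=378.5235
9. canonical 6-gon: [(32.8154, 21.7186) (21.6569, 24.8131) (10.7026, 21.2483) (18.903, 4.281) (42, 13.1852) (42, 15.9558)]
10. shoelace: 378.5235

Area of P6's cell: 378.5235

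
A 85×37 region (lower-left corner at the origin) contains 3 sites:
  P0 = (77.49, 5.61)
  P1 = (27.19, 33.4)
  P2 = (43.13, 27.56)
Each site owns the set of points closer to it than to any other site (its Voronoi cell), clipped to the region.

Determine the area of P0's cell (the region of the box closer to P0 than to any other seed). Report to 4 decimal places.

1. box [0,85]×[0,37]: [(0, 0) (85, 0) (85, 37) (0, 37)]
2. ⊥bis P0·P1 via (52.34,19.505): [(41.5638, 0) (85, 0) (85, 37) (62.0057, 37)]  |A|=1228.9642
3. ⊥bis P0·P2 via (60.31,16.585): [(49.7151, 0) (85, 0) (85, 37) (73.3516, 37)]  |A|=868.2661
4. canonical 4-gon: [(49.7151, 0) (85, 0) (85, 37) (73.3516, 37)]
5. shoelace: 868.2661

Area of P0's cell: 868.2661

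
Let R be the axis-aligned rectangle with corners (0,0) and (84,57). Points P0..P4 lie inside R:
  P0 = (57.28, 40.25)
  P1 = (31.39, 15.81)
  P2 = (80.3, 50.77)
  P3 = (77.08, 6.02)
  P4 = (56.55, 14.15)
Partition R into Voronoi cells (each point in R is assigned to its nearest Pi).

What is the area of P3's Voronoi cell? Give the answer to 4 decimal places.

1. box [0,84]×[0,57]: [(0, 0) (84, 0) (84, 57) (0, 57)]
2. ⊥bis P3·P0 via (67.18,23.135): [(27.1845, 0) (84, 0) (84, 32.8644)]  |A|=933.6027
3. ⊥bis P3·P1 via (54.235,10.915): [(55.3924, 16.3166) (51.8962, 0) (84, 0) (84, 32.8644)]  |A|=731.997
4. ⊥bis P3·P2 via (78.69,28.395): [(76.5408, 28.5496) (55.3924, 16.3166) (51.8962, 0) (84, 0) (84, 28.0129)]  |A|=713.903
5. ⊥bis P3·P4 via (66.815,10.085): [(76.5408, 28.5496) (73.4099, 26.7386) (62.8213, 0) (84, 0) (84, 28.0129)]  |A|=439.0689
6. canonical 5-gon: [(76.5408, 28.5496) (73.4099, 26.7386) (62.8213, 0) (84, 0) (84, 28.0129)]
7. shoelace: 439.0689

Area of P3's cell: 439.0689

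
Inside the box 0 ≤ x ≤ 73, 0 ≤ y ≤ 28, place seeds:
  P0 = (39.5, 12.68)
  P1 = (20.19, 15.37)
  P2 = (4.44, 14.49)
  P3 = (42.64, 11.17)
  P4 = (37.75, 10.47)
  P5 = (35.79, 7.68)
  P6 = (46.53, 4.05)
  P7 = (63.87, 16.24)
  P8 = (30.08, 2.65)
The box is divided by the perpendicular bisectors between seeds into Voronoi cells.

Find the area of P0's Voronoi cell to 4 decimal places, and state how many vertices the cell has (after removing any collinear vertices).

Area of P0's cell: 205.1070 (4 vertices)

1. box [0,73]×[0,28]: [(0, 0) (73, 0) (73, 28) (0, 28)]
2. ⊥bis P0·P1 via (29.845,14.025): [(27.8912, 0) (73, 0) (73, 28) (31.7918, 28)]  |A|=1208.4375
3. ⊥bis P0·P2 via (21.97,13.585): [(27.8912, 0) (73, 0) (73, 28) (31.7918, 28)]  |A|=1208.4375
4. ⊥bis P0·P3 via (41.07,11.925): [(27.8912, 0) (35.3354, 0) (48.8003, 28) (31.7918, 28)]  |A|=342.3373
5. ⊥bis P0·P4 via (38.625,11.575): [(30.4099, 18.0802) (40.2738, 10.2694) (48.8003, 28) (31.7918, 28)]  |A|=205.107
6. ⊥bis P0·P5 via (37.645,10.18): [(30.4099, 18.0802) (40.2738, 10.2694) (48.8003, 28) (31.7918, 28)]  |A|=205.107
7. ⊥bis P0·P6 via (43.015,8.365): [(30.4099, 18.0802) (40.2738, 10.2694) (48.8003, 28) (31.7918, 28)]  |A|=205.107
8. ⊥bis P0·P7 via (51.685,14.46): [(30.4099, 18.0802) (40.2738, 10.2694) (48.8003, 28) (31.7918, 28)]  |A|=205.107
9. ⊥bis P0·P8 via (34.79,7.665): [(30.4099, 18.0802) (40.2738, 10.2694) (48.8003, 28) (31.7918, 28)]  |A|=205.107
10. canonical 4-gon: [(30.4099, 18.0802) (40.2738, 10.2694) (48.8003, 28) (31.7918, 28)]
11. shoelace: 205.107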